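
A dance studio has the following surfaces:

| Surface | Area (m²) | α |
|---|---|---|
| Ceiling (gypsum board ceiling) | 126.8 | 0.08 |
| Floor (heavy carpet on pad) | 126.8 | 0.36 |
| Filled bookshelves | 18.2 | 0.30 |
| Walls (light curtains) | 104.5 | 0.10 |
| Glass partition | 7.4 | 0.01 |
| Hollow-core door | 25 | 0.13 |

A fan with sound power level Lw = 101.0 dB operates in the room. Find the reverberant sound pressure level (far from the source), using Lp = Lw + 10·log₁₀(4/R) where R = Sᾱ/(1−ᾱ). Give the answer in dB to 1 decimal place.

A = 75.026 sabins; S = 408.7 m².
ᾱ = 75.026/408.7 = 0.1836; R = Sᾱ/(1−ᾱ) = 75.026/(1−0.1836) = 91.899 m².
Lp = 101.0 + 10·log₁₀(4/91.899) = 101.0 + (-13.61) = 87.4 dB.

87.4 dB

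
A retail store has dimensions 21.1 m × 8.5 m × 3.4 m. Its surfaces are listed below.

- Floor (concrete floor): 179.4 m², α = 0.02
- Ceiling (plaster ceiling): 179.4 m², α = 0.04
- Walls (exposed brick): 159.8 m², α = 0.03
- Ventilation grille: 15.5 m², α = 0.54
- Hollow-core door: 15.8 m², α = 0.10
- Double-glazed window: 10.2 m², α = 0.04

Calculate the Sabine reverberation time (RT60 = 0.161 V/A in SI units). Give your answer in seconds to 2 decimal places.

Summing Sᵢαᵢ: 3.588 + 7.176 + 4.794 + 8.370 + 1.580 + 0.408 → A = 25.916 sabins.
V = 21.1·8.5·3.4 = 609.79 m³.
T = 0.161 V/A = 0.161·609.79/25.916 = 3.79 s.

3.79 sec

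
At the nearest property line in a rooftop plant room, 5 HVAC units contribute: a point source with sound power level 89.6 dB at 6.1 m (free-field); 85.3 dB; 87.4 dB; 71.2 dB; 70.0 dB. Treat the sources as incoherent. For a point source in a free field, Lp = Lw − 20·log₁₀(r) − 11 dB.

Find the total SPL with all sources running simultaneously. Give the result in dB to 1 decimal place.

Source at 6.1 m: Lp = 89.6 − 20·log₁₀(6.1) − 11 = 62.9 dB.
Σ 10^(Lᵢ/10) = 9.135e+08.
Back to dB: 10·log₁₀ Σ = 89.6 dB.

89.6 dB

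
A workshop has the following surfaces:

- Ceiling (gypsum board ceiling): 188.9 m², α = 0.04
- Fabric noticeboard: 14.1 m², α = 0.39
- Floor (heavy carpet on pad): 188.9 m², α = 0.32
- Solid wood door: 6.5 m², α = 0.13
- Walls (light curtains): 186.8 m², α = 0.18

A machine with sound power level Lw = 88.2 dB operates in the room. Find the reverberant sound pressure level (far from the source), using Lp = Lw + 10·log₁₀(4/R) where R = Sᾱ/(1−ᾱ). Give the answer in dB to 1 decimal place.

73.0 dB

A = 107.972 sabins; S = 585.2 m².
ᾱ = 107.972/585.2 = 0.1845; R = Sᾱ/(1−ᾱ) = 107.972/(1−0.1845) = 132.400 m².
Lp = Lw + 10 log₁₀(4/R) = 88.2 -15.20 = 73.0 dB.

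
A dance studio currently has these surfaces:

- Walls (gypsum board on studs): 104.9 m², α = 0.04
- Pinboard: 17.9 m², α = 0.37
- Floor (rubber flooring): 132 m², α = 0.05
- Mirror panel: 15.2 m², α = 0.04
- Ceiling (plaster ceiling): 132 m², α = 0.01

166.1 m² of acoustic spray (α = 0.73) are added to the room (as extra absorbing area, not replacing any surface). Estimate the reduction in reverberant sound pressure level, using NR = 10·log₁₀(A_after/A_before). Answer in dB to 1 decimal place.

8.6 dB

A_before = Σ Sᵢαᵢ = 104.9·0.04 + 17.9·0.37 + 132·0.05 + 15.2·0.04 + 132·0.01 = 19.347 sabins.
Added absorption = 166.1 × 0.73 = 121.253 sabins.
New total A_after = 140.600 sabins.
Reduction = 10 log₁₀(A_after/A_before) = 10 log₁₀(7.2673) = 8.6 dB.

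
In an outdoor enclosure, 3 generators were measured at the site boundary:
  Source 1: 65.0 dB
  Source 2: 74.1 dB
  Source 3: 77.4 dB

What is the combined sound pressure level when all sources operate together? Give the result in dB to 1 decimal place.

Σ 10^(Lᵢ/10) = 8.382e+07.
L_total = 10·log₁₀(8.382e+07) = 79.2 dB.

79.2 dB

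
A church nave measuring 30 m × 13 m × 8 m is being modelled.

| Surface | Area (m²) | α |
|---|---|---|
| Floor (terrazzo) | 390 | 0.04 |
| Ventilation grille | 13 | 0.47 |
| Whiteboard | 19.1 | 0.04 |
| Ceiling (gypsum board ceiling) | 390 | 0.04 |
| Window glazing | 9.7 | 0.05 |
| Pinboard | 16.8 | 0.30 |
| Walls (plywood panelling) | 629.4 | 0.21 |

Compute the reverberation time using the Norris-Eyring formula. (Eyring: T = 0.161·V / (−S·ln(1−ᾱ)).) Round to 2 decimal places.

Total surface area S = 390 + 13 + 19.1 + 390 + 9.7 + 16.8 + 629.4 = 1468.0 m².
Absorption A = 390×0.04 + 13×0.47 + 19.1×0.04 + 390×0.04 + 9.7×0.05 + 16.8×0.30 + 629.4×0.21 = 175.773 sabins.
Mean coefficient ᾱ = A/S = 0.1197.
−S·ln(1−ᾱ) = −1468.0 × ln(1 − 0.1197) = 187.159.
V = 30 × 13 × 8 = 3120 m³.
RT60 = 0.161 × 3120 / 187.159 = 2.68 s.

2.68 sec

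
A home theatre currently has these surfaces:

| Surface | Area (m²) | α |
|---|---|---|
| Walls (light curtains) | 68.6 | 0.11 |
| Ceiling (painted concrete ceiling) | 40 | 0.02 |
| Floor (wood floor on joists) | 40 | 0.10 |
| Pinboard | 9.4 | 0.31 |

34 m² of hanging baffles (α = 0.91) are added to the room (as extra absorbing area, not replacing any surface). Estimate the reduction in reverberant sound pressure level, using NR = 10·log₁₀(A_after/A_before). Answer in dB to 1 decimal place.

4.8 dB

Total absorption A_before = 68.6×0.11 + 40×0.02 + 40×0.10 + 9.4×0.31
  = 7.546 + 0.800 + 4.000 + 2.914 = 15.260 m² sabins.
Treatment contributes 34·0.91 = 30.940 sabins.
New total A_after = 46.200 sabins.
NR = 10·log₁₀(46.200/15.260) = 4.8 dB.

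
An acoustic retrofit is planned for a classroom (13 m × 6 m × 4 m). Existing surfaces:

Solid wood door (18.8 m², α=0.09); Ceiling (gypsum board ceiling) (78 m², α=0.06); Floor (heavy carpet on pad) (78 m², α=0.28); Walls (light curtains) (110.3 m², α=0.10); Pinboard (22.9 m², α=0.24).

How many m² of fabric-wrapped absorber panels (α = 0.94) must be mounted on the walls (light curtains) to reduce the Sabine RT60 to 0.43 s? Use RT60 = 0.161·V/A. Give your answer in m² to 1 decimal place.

Total absorption A₁ = 18.8·0.09 + 78·0.06 + 78·0.28 + 110.3·0.10 + 22.9·0.24
  = 1.692 + 4.680 + 21.840 + 11.030 + 5.496 = 44.738 m² sabins.
V = 312 m³. Target absorption A₂ = 0.161 × 312 / 0.43 = 116.819 sabins.
Absorption to add: 116.819 − 44.738 = 72.081 sabins.
Each m² of panel replacing the walls (light curtains) adds (0.94 − 0.10) = 0.84 sabins.
Panel area = 72.081 / 0.84 = 85.8 m².

85.8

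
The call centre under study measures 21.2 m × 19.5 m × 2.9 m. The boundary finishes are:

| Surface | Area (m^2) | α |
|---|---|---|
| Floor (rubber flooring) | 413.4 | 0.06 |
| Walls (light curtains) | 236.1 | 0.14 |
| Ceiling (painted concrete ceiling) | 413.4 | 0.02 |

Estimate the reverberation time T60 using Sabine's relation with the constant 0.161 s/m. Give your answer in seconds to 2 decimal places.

2.92 s

Total absorption A = 413.4·0.06 + 236.1·0.14 + 413.4·0.02
  = 24.804 + 33.054 + 8.268 = 66.126 m^2 sabins.
V = 21.2·19.5·2.9 = 1198.86 m³.
T = 0.161 V/A = 0.161·1198.86/66.126 = 2.92 s.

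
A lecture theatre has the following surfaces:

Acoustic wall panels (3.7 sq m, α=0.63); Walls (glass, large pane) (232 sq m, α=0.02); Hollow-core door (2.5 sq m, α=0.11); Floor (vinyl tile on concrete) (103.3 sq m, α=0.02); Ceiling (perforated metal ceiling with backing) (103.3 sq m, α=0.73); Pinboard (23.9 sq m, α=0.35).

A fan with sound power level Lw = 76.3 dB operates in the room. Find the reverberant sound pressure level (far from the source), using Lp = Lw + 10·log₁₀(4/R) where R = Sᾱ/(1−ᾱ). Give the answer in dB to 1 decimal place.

61.7 dB

Σ(Sᵢαᵢ) = 3.7×0.63 + 232×0.02 + 2.5×0.11 + 103.3×0.02 + 103.3×0.73 + 23.9×0.35 = 93.086; total area S = 468.7 sq m.
ᾱ = 0.1986, so room constant R = A/(1−ᾱ) = 116.154 sq m.
Lp = Lw + 10 log₁₀(4/R) = 76.3 -14.63 = 61.7 dB.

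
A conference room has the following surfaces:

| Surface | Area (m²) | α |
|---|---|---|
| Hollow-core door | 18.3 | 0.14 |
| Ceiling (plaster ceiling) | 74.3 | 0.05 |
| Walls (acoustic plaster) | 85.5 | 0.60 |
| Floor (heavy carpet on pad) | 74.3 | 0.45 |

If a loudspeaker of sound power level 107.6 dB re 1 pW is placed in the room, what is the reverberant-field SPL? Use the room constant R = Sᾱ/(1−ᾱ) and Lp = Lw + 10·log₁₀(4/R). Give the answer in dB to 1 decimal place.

92.1 dB

A = 91.012 sabins; S = 252.4 m².
ᾱ = 91.012/252.4 = 0.3606; R = Sᾱ/(1−ᾱ) = 91.012/(1−0.3606) = 142.340 m².
Lp = 107.6 + 10·log₁₀(4/142.340) = 107.6 + (-15.51) = 92.1 dB.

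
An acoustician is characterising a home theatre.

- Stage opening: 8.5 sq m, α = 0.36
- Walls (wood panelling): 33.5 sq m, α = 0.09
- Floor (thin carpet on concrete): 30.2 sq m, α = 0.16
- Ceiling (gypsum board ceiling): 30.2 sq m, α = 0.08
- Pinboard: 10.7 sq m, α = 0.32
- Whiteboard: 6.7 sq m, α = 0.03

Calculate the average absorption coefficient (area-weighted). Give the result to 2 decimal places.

S = Σ Sᵢ = 8.5 + 33.5 + 30.2 + 30.2 + 10.7 + 6.7 = 119.8 sq m.
A = 8.5·0.36 + 33.5·0.09 + 30.2·0.16 + 30.2·0.08 + 10.7·0.32 + 6.7·0.03 = 16.948 sabins.
ᾱ = 16.948 / 119.8 = 0.14.

0.14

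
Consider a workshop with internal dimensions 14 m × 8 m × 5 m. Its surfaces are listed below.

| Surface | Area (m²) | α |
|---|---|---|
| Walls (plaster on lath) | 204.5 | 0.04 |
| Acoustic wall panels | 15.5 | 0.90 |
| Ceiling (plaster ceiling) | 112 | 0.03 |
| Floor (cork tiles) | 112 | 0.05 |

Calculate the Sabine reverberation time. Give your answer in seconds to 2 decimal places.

Summing Sᵢαᵢ: 8.180 + 13.950 + 3.360 + 5.600 → A = 31.090 sabins.
Room volume: 560 m³.
RT60 = 0.161 · V / A = 0.161 × 560 / 31.090 = 2.90 s.

2.90 seconds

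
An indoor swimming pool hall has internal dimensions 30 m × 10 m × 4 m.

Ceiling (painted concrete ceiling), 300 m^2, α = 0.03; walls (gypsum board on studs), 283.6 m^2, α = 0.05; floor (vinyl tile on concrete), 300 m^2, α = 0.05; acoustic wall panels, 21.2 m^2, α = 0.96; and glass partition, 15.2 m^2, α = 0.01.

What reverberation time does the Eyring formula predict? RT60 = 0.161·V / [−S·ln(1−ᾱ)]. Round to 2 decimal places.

S = Σ Sᵢ = 920.0 m^2.
Σ(Sᵢαᵢ) = 300×0.03 + 283.6×0.05 + 300×0.05 + 21.2×0.96 + 15.2×0.01 = 58.684.
ᾱ = 58.684 / 920.0 = 0.0638.
Eyring denominator: −S ln(1−ᾱ) = 60.652.
V = 30 × 10 × 4 = 1200 m³.
RT60 = 0.161 × 1200 / 60.652 = 3.19 s.

3.19 s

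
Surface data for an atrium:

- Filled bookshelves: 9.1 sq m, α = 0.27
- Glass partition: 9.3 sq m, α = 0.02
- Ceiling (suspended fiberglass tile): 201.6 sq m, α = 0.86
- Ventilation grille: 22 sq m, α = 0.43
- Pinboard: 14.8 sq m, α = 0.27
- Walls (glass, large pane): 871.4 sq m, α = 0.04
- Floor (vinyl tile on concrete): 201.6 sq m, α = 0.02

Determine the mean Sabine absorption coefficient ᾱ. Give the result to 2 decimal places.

0.17

S = Σ Sᵢ = 9.1 + 9.3 + 201.6 + 22 + 14.8 + 871.4 + 201.6 = 1329.8 sq m.
Weighted sum Σ Sα = 228.363.
ᾱ = A/S = 0.17.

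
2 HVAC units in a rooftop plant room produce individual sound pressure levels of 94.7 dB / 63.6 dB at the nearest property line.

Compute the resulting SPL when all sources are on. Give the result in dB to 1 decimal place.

Converting to relative power and adding: 10^(94.7/10) + 10^(63.6/10) = 2.954e+09.
Combined level = 10 log₁₀(2.954e+09) = 94.7 dB.

94.7 dB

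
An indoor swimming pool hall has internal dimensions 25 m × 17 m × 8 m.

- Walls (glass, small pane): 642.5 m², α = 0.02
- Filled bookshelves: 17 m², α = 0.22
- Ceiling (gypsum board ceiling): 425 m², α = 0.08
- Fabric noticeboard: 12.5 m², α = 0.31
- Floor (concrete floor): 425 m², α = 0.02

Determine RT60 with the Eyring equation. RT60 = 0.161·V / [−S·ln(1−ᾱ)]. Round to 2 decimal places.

Total surface area S = 642.5 + 17 + 425 + 12.5 + 425 = 1522.0 m².
Absorption A = 642.5×0.02 + 17×0.22 + 425×0.08 + 12.5×0.31 + 425×0.02 = 62.965 sabins.
ᾱ = 62.965 / 1522.0 = 0.0414.
−S·ln(1−ᾱ) = −1522.0 × ln(1 − 0.0414) = 64.352.
V = 25 × 17 × 8 = 3400 m³.
T = 0.161·V/[−S·ln(1−ᾱ)] = 0.161·3400/64.352 = 8.51 s.

8.51 s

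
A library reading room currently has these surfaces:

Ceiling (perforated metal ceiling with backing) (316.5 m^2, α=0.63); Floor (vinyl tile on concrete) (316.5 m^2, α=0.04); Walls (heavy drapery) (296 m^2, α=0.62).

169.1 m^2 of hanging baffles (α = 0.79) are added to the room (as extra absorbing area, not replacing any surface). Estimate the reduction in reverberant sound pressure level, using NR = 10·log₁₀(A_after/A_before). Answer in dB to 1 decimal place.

Equivalent absorption area: A_before = 316.5×0.63 + 316.5×0.04 + 296×0.62 = 395.575 m^2.
Treatment contributes 169.1·0.79 = 133.589 sabins.
A_after = 395.575 + 133.589 = 529.164 sabins.
NR = 10·log₁₀(529.164/395.575) = 1.3 dB.

1.3 dB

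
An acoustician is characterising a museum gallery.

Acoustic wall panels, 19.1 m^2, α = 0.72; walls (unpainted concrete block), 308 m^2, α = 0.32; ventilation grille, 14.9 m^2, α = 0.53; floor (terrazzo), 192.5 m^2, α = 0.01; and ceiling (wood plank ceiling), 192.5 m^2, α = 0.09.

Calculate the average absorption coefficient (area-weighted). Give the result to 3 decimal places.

0.192

Total surface area S = 727.0 m^2.
Weighted sum Σ Sα = 139.459.
ᾱ = A/S = 0.192.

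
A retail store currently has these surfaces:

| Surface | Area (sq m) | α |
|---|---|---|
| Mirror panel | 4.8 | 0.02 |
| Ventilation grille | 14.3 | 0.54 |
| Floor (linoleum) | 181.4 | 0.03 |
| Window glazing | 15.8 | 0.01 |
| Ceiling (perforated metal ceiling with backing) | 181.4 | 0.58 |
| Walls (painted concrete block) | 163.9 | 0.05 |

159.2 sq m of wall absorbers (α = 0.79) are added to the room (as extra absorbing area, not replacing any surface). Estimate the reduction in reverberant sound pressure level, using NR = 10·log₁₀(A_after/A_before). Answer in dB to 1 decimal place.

3.0 dB

Total absorption A_before = 4.8×0.02 + 14.3×0.54 + 181.4×0.03 + 15.8×0.01 + 181.4×0.58 + 163.9×0.05
  = 0.096 + 7.722 + 5.442 + 0.158 + 105.212 + 8.195 = 126.825 sq m sabins.
Treatment contributes 159.2·0.79 = 125.768 sabins.
A_after = 126.825 + 125.768 = 252.593 sabins.
NR = 10·log₁₀(252.593/126.825) = 3.0 dB.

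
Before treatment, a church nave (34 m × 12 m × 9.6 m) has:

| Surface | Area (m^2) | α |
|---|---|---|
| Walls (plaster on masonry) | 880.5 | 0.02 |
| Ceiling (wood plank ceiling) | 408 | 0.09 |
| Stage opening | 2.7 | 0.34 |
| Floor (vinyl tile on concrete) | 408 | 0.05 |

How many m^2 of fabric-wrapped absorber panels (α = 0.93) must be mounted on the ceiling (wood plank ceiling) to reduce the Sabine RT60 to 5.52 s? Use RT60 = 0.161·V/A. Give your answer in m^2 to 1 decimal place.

45.9

A₁ = Σ Sᵢαᵢ = 880.5×0.02 + 408×0.09 + 2.7×0.34 + 408×0.05 = 75.648 sabins.
V = 3916.8 m³. Target absorption A₂ = 0.161 × 3916.8 / 5.52 = 114.240 sabins.
ΔA needed = 114.240 − 75.648 = 38.592 sabins.
Each m^2 of panel replacing the ceiling (wood plank ceiling) adds (0.93 − 0.09) = 0.84 sabins.
Panel area = 38.592 / 0.84 = 45.9 m^2.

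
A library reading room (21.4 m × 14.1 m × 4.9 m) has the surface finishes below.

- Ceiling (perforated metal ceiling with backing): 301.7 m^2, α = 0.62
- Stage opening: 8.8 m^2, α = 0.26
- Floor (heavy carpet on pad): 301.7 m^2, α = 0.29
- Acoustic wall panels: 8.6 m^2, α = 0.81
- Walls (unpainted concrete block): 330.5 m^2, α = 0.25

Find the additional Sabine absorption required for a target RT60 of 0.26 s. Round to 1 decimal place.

549.1 sabins

Equivalent absorption area: A₁ = 301.7·0.62 + 8.8·0.26 + 301.7·0.29 + 8.6·0.81 + 330.5·0.25 = 366.426 m^2.
V = 1478.526 m³. Required absorption A₂ = 0.161 × 1478.526 / 0.26 = 915.549 sabins.
Shortfall: 915.549 − 366.426 = 549.1 sabins.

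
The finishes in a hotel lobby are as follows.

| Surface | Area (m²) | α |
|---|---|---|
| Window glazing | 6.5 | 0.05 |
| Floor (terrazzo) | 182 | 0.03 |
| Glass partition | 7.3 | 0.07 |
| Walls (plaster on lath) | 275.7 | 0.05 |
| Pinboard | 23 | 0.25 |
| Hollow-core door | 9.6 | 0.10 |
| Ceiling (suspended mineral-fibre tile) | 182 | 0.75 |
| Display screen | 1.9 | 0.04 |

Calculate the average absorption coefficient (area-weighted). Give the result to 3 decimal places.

0.237

S = Σ Sᵢ = 6.5 + 182 + 7.3 + 275.7 + 23 + 9.6 + 182 + 1.9 = 688.0 m².
Σ(Sᵢαᵢ) = 6.5×0.05 + 182×0.03 + 7.3×0.07 + 275.7×0.05 + 23×0.25 + 9.6×0.10 + 182×0.75 + 1.9×0.04 = 163.367.
ᾱ = 163.367 / 688.0 = 0.237.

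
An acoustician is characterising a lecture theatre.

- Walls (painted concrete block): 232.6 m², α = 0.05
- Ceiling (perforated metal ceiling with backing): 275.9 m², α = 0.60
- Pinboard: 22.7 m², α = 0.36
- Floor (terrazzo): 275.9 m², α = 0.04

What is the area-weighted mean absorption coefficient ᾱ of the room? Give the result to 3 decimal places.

0.243

S = Σ Sᵢ = 232.6 + 275.9 + 22.7 + 275.9 = 807.1 m².
A = 232.6×0.05 + 275.9×0.60 + 22.7×0.36 + 275.9×0.04 = 196.378 sabins.
ᾱ = A/S = 0.243.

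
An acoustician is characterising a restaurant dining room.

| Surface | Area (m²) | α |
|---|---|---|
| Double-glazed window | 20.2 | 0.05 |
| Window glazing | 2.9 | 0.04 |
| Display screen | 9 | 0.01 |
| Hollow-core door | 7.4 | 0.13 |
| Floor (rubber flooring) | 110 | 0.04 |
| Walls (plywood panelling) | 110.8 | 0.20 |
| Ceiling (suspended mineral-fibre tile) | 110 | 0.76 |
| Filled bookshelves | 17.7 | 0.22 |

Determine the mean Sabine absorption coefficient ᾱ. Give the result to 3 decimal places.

S = Σ Sᵢ = 20.2 + 2.9 + 9 + 7.4 + 110 + 110.8 + 110 + 17.7 = 388.0 m².
Σ(Sᵢαᵢ) = 20.2·0.05 + 2.9·0.04 + 9·0.01 + 7.4·0.13 + 110·0.04 + 110.8·0.20 + 110·0.76 + 17.7·0.22 = 116.232.
ᾱ = 116.232 / 388.0 = 0.300.

0.300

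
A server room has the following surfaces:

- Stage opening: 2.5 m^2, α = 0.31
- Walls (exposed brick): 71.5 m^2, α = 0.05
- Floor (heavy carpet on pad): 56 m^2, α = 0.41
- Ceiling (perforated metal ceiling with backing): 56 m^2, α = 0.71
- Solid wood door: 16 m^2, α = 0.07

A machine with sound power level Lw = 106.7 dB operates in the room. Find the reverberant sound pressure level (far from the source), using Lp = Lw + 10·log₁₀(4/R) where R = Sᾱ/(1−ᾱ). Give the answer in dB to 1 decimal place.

92.6 dB

A = 68.190 sabins; S = 202.0 m^2.
ᾱ = 68.190/202.0 = 0.3376; R = Sᾱ/(1−ᾱ) = 68.190/(1−0.3376) = 102.944 m^2.
Lp = 106.7 + 10·log₁₀(4/102.944) = 106.7 + (-14.11) = 92.6 dB.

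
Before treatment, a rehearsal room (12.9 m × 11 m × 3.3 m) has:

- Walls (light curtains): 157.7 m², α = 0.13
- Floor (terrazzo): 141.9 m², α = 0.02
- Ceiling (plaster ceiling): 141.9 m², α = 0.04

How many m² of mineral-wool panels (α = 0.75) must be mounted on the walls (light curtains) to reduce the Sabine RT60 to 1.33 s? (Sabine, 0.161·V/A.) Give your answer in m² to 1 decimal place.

44.6

A₁ = Σ Sᵢαᵢ = 157.7×0.13 + 141.9×0.02 + 141.9×0.04 = 29.015 sabins.
V = 468.27 m³. Target absorption A₂ = 0.161 × 468.27 / 1.33 = 56.685 sabins.
Absorption to add: 56.685 − 29.015 = 27.670 sabins.
Each m² of panel replacing the walls (light curtains) adds (0.75 − 0.13) = 0.62 sabins.
Panel area = 27.670 / 0.62 = 44.6 m².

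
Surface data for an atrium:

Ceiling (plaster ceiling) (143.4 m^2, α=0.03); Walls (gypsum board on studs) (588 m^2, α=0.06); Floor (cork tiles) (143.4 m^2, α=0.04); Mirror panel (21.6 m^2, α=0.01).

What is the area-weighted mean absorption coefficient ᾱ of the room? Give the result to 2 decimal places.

S = Σ Sᵢ = 143.4 + 588 + 143.4 + 21.6 = 896.4 m^2.
Σ(Sᵢαᵢ) = 143.4*0.03 + 588*0.06 + 143.4*0.04 + 21.6*0.01 = 45.534.
ᾱ = A/S = 0.05.

0.05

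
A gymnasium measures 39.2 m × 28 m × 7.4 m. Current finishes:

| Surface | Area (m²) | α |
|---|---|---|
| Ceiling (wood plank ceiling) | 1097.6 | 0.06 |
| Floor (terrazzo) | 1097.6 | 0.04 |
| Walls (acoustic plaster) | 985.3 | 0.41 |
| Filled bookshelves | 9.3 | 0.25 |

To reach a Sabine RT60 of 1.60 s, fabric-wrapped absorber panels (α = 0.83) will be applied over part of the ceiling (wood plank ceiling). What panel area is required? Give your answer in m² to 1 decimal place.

Summing Sᵢαᵢ: 65.856 + 43.904 + 403.973 + 2.325 → A₁ = 516.058 sabins.
V = 8122.24 m³. Target absorption A₂ = 0.161 × 8122.24 / 1.60 = 817.300 sabins.
Absorption to add: 817.300 − 516.058 = 301.242 sabins.
Each m² of panel replacing the ceiling (wood plank ceiling) adds (0.83 − 0.06) = 0.77 sabins.
Panel area = 301.242 / 0.77 = 391.2 m².

391.2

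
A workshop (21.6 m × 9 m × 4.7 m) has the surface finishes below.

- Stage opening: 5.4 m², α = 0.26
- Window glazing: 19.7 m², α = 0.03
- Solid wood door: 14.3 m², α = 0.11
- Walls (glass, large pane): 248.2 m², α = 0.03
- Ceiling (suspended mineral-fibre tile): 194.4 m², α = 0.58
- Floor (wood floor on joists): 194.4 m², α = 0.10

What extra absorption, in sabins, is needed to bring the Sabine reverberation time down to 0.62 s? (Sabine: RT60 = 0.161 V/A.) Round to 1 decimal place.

Summing Sᵢαᵢ: 1.404 + 0.591 + 1.573 + 7.446 + 112.752 + 19.440 → A₁ = 143.206 sabins.
Target A₂ = 0.161·913.68/0.62 = 237.262 sabins (V = 913.68 m³).
Shortfall: 237.262 − 143.206 = 94.1 sabins.

94.1 sabins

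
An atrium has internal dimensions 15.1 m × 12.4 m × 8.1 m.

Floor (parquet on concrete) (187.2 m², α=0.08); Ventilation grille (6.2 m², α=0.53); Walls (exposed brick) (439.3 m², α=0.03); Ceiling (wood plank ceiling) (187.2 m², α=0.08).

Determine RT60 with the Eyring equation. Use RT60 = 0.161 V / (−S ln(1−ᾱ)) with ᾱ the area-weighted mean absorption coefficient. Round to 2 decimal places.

5.11 seconds

Total surface area S = 187.2 + 6.2 + 439.3 + 187.2 = 819.9 m².
Σ(Sᵢαᵢ) = 187.2·0.08 + 6.2·0.53 + 439.3·0.03 + 187.2·0.08 = 46.417.
Mean coefficient ᾱ = A/S = 0.0566.
−S·ln(1−ᾱ) = −819.9 × ln(1 − 0.0566) = 47.771.
V = 15.1 × 12.4 × 8.1 = 1516.644 m³.
RT60 = 0.161 × 1516.644 / 47.771 = 5.11 s.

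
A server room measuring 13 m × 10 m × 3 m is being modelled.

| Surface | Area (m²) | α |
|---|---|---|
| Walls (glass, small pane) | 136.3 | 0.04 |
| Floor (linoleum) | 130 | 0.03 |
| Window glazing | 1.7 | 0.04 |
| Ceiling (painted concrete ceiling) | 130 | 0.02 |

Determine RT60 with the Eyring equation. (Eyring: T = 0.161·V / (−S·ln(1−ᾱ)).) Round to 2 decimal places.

S = Σ Sᵢ = 398.0 m².
Absorption A = 136.3·0.04 + 130·0.03 + 1.7·0.04 + 130·0.02 = 12.020 sabins.
Mean coefficient ᾱ = A/S = 0.0302.
−S·ln(1−ᾱ) = −398.0 × ln(1 − 0.0302) = 12.205.
V = 13 × 10 × 3 = 390 m³.
T = 0.161·V/[−S·ln(1−ᾱ)] = 0.161·390/12.205 = 5.14 s.

5.14 s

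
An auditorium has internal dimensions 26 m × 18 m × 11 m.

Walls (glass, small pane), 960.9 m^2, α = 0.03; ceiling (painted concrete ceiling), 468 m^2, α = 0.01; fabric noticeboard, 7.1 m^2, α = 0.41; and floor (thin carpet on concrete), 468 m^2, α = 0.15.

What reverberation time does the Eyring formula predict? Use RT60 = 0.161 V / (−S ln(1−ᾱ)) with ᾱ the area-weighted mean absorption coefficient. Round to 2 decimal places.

7.55 s

S = Σ Sᵢ = 1904.0 m^2.
Σ(Sᵢαᵢ) = 960.9×0.03 + 468×0.01 + 7.1×0.41 + 468×0.15 = 106.618.
Mean coefficient ᾱ = A/S = 0.0560.
Eyring denominator: −S ln(1−ᾱ) = 109.726.
V = 26 × 18 × 11 = 5148 m³.
T = 0.161·V/[−S·ln(1−ᾱ)] = 0.161·5148/109.726 = 7.55 s.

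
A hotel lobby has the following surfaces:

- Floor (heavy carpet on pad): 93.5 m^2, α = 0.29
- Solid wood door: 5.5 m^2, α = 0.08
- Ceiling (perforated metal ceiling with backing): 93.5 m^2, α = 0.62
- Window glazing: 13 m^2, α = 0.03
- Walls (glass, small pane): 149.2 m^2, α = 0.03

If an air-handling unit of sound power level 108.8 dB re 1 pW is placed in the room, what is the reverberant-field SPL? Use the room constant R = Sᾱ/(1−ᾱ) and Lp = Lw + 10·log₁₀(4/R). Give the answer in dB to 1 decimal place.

A = 90.391 sabins; S = 354.7 m^2.
ᾱ = 0.2548, so room constant R = A/(1−ᾱ) = 121.298 m^2.
Lp = Lw + 10 log₁₀(4/R) = 108.8 -14.82 = 94.0 dB.

94.0 dB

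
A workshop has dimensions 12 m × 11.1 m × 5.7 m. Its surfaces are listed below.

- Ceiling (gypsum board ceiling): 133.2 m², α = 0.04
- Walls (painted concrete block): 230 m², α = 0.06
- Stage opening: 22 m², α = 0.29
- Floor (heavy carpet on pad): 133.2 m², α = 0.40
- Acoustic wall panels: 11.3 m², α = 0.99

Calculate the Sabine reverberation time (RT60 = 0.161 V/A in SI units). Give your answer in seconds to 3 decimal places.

1.359 seconds

A = Σ Sᵢαᵢ = 133.2*0.04 + 230*0.06 + 22*0.29 + 133.2*0.40 + 11.3*0.99 = 89.975 sabins.
Room volume: 759.24 m³.
RT60 = 0.161 · V / A = 0.161 × 759.24 / 89.975 = 1.359 s.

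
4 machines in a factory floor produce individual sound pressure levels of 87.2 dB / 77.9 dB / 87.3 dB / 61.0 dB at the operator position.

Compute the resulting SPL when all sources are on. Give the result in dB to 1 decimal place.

90.5 dB

Converting to relative power and adding: 10^(87.2/10) + 10^(77.9/10) + 10^(87.3/10) + 10^(61.0/10) = 1.125e+09.
L_total = 10·log₁₀(1.125e+09) = 90.5 dB.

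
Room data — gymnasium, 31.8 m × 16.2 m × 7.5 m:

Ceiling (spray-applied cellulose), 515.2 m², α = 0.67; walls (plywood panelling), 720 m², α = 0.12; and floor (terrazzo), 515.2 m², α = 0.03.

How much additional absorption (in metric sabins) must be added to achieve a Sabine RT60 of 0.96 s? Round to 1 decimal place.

Total absorption A₁ = 515.2·0.67 + 720·0.12 + 515.2·0.03
  = 345.184 + 86.400 + 15.456 = 447.040 m² sabins.
Target A₂ = 0.161·3863.7/0.96 = 647.975 sabins (V = 3863.7 m³).
ΔA = A₂ − A₁ = 647.975 − 447.040 = 200.9 sabins.

200.9 sabins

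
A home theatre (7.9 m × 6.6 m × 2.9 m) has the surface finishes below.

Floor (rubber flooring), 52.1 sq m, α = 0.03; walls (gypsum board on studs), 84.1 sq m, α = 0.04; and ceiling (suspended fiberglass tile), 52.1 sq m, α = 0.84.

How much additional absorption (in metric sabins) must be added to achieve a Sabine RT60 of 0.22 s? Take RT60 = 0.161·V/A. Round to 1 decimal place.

62.0 sabins

Total absorption A₁ = 52.1*0.03 + 84.1*0.04 + 52.1*0.84
  = 1.563 + 3.364 + 43.764 = 48.691 sq m sabins.
V = 151.206 m³. Required absorption A₂ = 0.161 × 151.206 / 0.22 = 110.655 sabins.
Additional absorption ΔA = 110.655 − 48.691 = 62.0 sabins.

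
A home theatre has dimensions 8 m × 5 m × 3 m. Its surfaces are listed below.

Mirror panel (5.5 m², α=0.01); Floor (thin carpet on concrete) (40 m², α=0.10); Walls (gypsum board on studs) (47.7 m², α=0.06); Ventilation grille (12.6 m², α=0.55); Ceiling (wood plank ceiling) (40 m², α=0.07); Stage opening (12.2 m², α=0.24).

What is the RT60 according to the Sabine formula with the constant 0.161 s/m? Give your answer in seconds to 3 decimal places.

0.987 seconds

A = Σ Sᵢαᵢ = 5.5×0.01 + 40×0.10 + 47.7×0.06 + 12.6×0.55 + 40×0.07 + 12.2×0.24 = 19.575 sabins.
V = 8·5·3 = 120 m³.
RT60 = 0.161 · V / A = 0.161 × 120 / 19.575 = 0.987 s.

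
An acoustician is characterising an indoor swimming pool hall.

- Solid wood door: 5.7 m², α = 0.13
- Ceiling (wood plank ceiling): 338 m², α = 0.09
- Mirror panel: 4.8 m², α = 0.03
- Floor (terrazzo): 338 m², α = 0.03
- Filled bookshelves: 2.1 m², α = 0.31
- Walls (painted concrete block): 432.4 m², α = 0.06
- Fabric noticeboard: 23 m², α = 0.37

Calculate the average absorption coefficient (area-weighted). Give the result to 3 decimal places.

Total surface area S = 1144.0 m².
Weighted sum Σ Sα = 76.550.
ᾱ = 76.550 / 1144.0 = 0.067.

0.067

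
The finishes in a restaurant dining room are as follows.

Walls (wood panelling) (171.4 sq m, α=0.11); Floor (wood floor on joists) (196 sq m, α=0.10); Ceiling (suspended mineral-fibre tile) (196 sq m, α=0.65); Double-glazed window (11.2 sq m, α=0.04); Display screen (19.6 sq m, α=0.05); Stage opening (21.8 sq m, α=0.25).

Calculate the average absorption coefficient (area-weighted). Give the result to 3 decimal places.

Total surface area S = 616.0 sq m.
Σ(Sᵢαᵢ) = 171.4×0.11 + 196×0.10 + 196×0.65 + 11.2×0.04 + 19.6×0.05 + 21.8×0.25 = 172.732.
ᾱ = A/S = 0.280.

0.280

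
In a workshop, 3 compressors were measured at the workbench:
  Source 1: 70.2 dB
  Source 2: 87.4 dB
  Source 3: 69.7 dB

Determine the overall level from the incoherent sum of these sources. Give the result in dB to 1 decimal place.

87.6 dB

Sum in the linear (power) domain: Σ 10^(Lᵢ/10) = 10^(70.2/10) + 10^(87.4/10) + 10^(69.7/10) = 5.693e+08.
Combined level = 10 log₁₀(5.693e+08) = 87.6 dB.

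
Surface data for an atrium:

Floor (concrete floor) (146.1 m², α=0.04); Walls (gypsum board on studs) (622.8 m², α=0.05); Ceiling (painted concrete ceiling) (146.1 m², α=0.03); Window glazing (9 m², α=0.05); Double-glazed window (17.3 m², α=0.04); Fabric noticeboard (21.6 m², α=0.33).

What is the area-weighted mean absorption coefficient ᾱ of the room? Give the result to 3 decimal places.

0.052

Total surface area S = 962.9 m².
Σ(Sᵢαᵢ) = 146.1*0.04 + 622.8*0.05 + 146.1*0.03 + 9*0.05 + 17.3*0.04 + 21.6*0.33 = 49.637.
ᾱ = A/S = 0.052.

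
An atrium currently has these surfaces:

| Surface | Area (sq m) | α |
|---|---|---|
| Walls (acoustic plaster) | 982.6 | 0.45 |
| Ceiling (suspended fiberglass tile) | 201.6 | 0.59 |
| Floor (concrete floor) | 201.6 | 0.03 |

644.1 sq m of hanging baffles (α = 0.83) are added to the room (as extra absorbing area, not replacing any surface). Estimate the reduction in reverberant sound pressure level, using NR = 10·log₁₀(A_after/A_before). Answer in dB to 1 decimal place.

Total absorption A_before = 982.6*0.45 + 201.6*0.59 + 201.6*0.03
  = 442.170 + 118.944 + 6.048 = 567.162 sq m sabins.
Treatment contributes 644.1·0.83 = 534.603 sabins.
A_after = 567.162 + 534.603 = 1101.765 sabins.
Reduction = 10 log₁₀(A_after/A_before) = 10 log₁₀(1.9426) = 2.9 dB.

2.9 dB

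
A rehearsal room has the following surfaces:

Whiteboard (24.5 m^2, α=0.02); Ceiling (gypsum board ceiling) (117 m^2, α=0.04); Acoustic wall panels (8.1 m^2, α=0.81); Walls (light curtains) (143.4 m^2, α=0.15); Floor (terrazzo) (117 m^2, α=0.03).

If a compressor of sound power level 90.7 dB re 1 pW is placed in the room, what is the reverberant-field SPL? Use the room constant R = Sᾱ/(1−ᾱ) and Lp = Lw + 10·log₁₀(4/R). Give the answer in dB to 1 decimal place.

80.7 dB

Σ(Sᵢαᵢ) = 24.5×0.02 + 117×0.04 + 8.1×0.81 + 143.4×0.15 + 117×0.03 = 36.751; total area S = 410.0 m^2.
ᾱ = 36.751/410.0 = 0.0896; R = Sᾱ/(1−ᾱ) = 36.751/(1−0.0896) = 40.368 m^2.
Lp = 90.7 + 10·log₁₀(4/40.368) = 90.7 + (-10.04) = 80.7 dB.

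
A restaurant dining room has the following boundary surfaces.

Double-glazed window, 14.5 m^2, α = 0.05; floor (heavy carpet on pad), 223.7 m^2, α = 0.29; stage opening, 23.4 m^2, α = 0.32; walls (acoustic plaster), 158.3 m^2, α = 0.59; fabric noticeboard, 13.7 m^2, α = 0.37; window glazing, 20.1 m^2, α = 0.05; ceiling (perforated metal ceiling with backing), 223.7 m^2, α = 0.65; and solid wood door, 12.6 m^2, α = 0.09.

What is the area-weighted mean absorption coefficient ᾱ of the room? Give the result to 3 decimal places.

0.462

S = Σ Sᵢ = 14.5 + 223.7 + 23.4 + 158.3 + 13.7 + 20.1 + 223.7 + 12.6 = 690.0 m^2.
Weighted sum Σ Sα = 319.096.
ᾱ = 319.096 / 690.0 = 0.462.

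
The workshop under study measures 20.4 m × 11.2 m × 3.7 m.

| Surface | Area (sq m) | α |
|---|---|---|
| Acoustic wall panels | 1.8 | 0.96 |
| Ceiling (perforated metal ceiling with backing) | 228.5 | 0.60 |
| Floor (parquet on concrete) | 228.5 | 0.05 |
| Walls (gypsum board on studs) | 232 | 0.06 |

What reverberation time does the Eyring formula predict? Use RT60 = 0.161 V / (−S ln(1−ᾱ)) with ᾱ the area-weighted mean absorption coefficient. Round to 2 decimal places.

Total surface area S = 1.8 + 228.5 + 228.5 + 232 = 690.8 sq m.
Σ(Sᵢαᵢ) = 1.8·0.96 + 228.5·0.60 + 228.5·0.05 + 232·0.06 = 164.173.
ᾱ = 164.173 / 690.8 = 0.2377.
−S·ln(1−ᾱ) = −690.8 × ln(1 − 0.2377) = 187.494.
V = 20.4 × 11.2 × 3.7 = 845.376 m³.
T = 0.161·V/[−S·ln(1−ᾱ)] = 0.161·845.376/187.494 = 0.73 s.

0.73 s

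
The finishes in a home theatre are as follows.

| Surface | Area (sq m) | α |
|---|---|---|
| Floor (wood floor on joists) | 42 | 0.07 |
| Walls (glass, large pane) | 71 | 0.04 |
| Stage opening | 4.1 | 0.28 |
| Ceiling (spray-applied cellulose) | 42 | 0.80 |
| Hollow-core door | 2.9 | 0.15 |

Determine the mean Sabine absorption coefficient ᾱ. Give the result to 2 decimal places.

0.25

S = Σ Sᵢ = 42 + 71 + 4.1 + 42 + 2.9 = 162.0 sq m.
A = 42×0.07 + 71×0.04 + 4.1×0.28 + 42×0.80 + 2.9×0.15 = 40.963 sabins.
ᾱ = A/S = 0.25.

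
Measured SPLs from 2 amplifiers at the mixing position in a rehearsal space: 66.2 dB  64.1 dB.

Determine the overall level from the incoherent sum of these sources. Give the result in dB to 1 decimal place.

68.3 dB

Sum in the linear (power) domain: Σ 10^(Lᵢ/10) = 10^(66.2/10) + 10^(64.1/10) = 6.739e+06.
L_total = 10·log₁₀(6.739e+06) = 68.3 dB.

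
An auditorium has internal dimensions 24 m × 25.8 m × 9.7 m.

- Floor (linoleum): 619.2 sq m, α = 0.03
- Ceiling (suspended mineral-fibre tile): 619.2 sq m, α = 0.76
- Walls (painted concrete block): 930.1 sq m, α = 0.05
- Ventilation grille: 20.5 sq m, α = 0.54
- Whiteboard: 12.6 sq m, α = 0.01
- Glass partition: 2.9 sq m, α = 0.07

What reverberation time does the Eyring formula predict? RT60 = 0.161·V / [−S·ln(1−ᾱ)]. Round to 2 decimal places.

S = Σ Sᵢ = 2204.5 sq m.
Absorption A = 619.2·0.03 + 619.2·0.76 + 930.1·0.05 + 20.5·0.54 + 12.6·0.01 + 2.9·0.07 = 547.072 sabins.
Mean coefficient ᾱ = A/S = 0.2482.
−S·ln(1−ᾱ) = −2204.5 × ln(1 − 0.2482) = 628.911.
V = 24 × 25.8 × 9.7 = 6006.24 m³.
RT60 = 0.161 × 6006.24 / 628.911 = 1.54 s.

1.54 sec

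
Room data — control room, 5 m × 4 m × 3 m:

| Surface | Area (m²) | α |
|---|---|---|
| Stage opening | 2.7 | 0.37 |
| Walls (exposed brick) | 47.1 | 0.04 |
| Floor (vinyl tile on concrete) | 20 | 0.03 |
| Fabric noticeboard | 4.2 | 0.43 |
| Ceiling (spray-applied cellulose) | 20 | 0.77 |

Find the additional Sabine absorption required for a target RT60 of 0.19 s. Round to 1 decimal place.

30.2 sabins

A₁ = Σ Sᵢαᵢ = 2.7·0.37 + 47.1·0.04 + 20·0.03 + 4.2·0.43 + 20·0.77 = 20.689 sabins.
V = 60 m³. Required absorption A₂ = 0.161 × 60 / 0.19 = 50.842 sabins.
Shortfall: 50.842 − 20.689 = 30.2 sabins.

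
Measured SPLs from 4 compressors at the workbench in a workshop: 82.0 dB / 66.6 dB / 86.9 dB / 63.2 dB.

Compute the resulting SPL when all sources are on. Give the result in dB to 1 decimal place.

88.2 dB

Σ 10^(Lᵢ/10) = 6.549e+08.
L_total = 10·log₁₀(6.549e+08) = 88.2 dB.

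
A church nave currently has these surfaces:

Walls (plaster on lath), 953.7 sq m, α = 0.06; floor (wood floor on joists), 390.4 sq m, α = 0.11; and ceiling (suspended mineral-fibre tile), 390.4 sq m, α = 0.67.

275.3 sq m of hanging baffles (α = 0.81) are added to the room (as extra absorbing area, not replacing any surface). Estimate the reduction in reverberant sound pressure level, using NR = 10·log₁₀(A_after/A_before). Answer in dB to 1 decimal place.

2.1 dB

A_before = Σ Sᵢαᵢ = 953.7*0.06 + 390.4*0.11 + 390.4*0.67 = 361.734 sabins.
Added absorption = 275.3 × 0.81 = 222.993 sabins.
A_after = 361.734 + 222.993 = 584.727 sabins.
NR = 10·log₁₀(584.727/361.734) = 2.1 dB.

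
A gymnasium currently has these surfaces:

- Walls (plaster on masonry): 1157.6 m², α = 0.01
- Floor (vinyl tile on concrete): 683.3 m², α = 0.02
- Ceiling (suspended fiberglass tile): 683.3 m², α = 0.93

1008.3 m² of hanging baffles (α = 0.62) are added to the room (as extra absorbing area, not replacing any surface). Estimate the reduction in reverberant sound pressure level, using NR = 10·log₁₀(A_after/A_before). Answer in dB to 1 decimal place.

Equivalent absorption area: A_before = 1157.6×0.01 + 683.3×0.02 + 683.3×0.93 = 660.711 m².
Added absorption = 1008.3 × 0.62 = 625.146 sabins.
New total A_after = 1285.857 sabins.
Reduction = 10 log₁₀(A_after/A_before) = 10 log₁₀(1.9462) = 2.9 dB.

2.9 dB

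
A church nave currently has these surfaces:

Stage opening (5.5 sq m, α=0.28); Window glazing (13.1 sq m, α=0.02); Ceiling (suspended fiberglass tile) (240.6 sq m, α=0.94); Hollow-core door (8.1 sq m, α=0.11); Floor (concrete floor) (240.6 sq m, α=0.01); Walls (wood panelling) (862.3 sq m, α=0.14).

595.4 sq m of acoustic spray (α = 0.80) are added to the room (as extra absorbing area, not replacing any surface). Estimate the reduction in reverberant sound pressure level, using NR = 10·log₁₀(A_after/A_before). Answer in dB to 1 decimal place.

Total absorption A_before = 5.5×0.28 + 13.1×0.02 + 240.6×0.94 + 8.1×0.11 + 240.6×0.01 + 862.3×0.14
  = 1.540 + 0.262 + 226.164 + 0.891 + 2.406 + 120.722 = 351.985 sq m sabins.
Treatment contributes 595.4·0.80 = 476.320 sabins.
A_after = 351.985 + 476.320 = 828.305 sabins.
NR = 10·log₁₀(828.305/351.985) = 3.7 dB.

3.7 dB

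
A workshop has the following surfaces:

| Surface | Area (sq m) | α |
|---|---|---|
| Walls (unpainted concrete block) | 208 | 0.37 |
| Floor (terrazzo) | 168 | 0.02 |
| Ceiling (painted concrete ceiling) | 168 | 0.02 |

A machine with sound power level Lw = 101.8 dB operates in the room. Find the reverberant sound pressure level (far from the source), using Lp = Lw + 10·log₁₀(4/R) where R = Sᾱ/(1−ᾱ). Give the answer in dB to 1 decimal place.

Σ(Sᵢαᵢ) = 208×0.37 + 168×0.02 + 168×0.02 = 83.680; total area S = 544.0 sq m.
ᾱ = 0.1538, so room constant R = A/(1−ᾱ) = 98.889 sq m.
Lp = Lw + 10 log₁₀(4/R) = 101.8 -13.93 = 87.9 dB.

87.9 dB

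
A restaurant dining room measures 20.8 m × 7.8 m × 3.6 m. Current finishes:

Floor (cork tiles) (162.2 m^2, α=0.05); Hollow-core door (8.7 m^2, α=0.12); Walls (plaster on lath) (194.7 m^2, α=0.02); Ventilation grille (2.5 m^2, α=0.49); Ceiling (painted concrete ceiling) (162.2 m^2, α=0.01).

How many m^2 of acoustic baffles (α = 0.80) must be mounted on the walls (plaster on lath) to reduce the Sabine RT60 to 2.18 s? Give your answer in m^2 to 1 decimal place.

34.9

Equivalent absorption area: A₁ = 162.2×0.05 + 8.7×0.12 + 194.7×0.02 + 2.5×0.49 + 162.2×0.01 = 15.895 m^2.
V = 584.064 m³. Target absorption A₂ = 0.161 × 584.064 / 2.18 = 43.135 sabins.
ΔA needed = 43.135 − 15.895 = 27.240 sabins.
Net gain per m^2: Δα = 0.80 − 0.02 = 0.78.
Panel area = 27.240 / 0.78 = 34.9 m^2.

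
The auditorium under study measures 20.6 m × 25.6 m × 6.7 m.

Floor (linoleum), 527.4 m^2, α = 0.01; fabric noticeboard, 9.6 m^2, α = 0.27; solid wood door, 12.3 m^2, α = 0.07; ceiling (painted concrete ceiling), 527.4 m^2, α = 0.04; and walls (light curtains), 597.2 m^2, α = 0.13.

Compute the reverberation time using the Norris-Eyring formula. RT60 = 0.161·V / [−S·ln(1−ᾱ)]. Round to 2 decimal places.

5.12 sec

Total surface area S = 527.4 + 9.6 + 12.3 + 527.4 + 597.2 = 1673.9 m^2.
Σ(Sᵢαᵢ) = 527.4·0.01 + 9.6·0.27 + 12.3·0.07 + 527.4·0.04 + 597.2·0.13 = 107.459.
ᾱ = 107.459 / 1673.9 = 0.0642.
Eyring denominator: −S ln(1−ᾱ) = 111.069.
V = 20.6 × 25.6 × 6.7 = 3533.312 m³.
T = 0.161·V/[−S·ln(1−ᾱ)] = 0.161·3533.312/111.069 = 5.12 s.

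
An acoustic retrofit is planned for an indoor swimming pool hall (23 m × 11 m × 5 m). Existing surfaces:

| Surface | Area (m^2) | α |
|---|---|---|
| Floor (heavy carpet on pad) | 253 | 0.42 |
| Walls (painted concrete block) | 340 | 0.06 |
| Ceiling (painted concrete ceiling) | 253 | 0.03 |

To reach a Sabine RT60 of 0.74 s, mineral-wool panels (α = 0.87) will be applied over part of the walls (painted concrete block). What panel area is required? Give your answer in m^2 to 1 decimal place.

Equivalent absorption area: A₁ = 253*0.42 + 340*0.06 + 253*0.03 = 134.250 m^2.
V = 1265 m³. Target absorption A₂ = 0.161 × 1265 / 0.74 = 275.223 sabins.
Absorption to add: 275.223 − 134.250 = 140.973 sabins.
Net gain per m^2: Δα = 0.87 − 0.06 = 0.81.
Panel area = 140.973 / 0.81 = 174.0 m^2.

174.0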